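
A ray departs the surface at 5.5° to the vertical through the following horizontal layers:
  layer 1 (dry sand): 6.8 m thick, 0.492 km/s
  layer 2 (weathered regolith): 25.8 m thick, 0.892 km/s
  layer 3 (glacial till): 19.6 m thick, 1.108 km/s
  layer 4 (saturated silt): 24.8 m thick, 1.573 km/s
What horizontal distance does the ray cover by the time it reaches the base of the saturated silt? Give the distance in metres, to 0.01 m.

Ray parameter p = sin 5.5° / 0.492 km/s = 1.9481e-01 s/km.
Layer 1: θ = 5.50°; offset = 6.8·tan 5.50° = 0.6548 m.
Layer 2: sin θ = p·0.892 = 0.1738 → θ = 10.01°; offset = 25.8·tan 10.01° = 4.5525 m.
Layer 3: sin θ = p·1.108 = 0.2158 → θ = 12.47°; offset = 19.6·tan 12.47° = 4.3328 m.
Layer 4: sin θ = p·1.573 = 0.3064 → θ = 17.84°; offset = 24.8·tan 17.84° = 7.9836 m.
Total horizontal offset = 17.5237 m.

17.52 m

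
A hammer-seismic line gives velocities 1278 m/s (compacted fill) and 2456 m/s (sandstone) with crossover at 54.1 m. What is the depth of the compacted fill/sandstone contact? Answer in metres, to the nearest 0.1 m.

15.2 m

x_cross = 2h·√((V₂+V₁)/(V₂−V₁)) → h = x_cross / (2·√((V₂+V₁)/(V₂−V₁))).
√((V₂+V₁)/(V₂−V₁)) = √((2456+1278)/(2456−1278)) = 1.7804.
h = 54.1 / (2·1.7804) = 15.19 m.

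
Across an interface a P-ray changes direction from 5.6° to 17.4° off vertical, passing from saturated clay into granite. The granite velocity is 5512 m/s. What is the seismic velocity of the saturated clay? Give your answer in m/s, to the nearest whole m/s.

Snell's law: sin 5.6°/V₁ = sin 17.4°/V₂.
V₁ = V₂·sin 5.6°/sin 17.4° = 5512 × 0.3263 = 1798.67 m/s.

1799 m/s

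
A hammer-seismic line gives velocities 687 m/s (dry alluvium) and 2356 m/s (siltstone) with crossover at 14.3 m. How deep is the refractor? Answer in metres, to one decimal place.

h = (x_cross/2)·√((V₂−V₁)/(V₂+V₁)).
(V₂−V₁)/(V₂+V₁) = (2356−687)/(2356+687) = 0.5485; √ = 0.7406.
h = (14.3/2)·0.7406 = 5.30 m.

5.3 m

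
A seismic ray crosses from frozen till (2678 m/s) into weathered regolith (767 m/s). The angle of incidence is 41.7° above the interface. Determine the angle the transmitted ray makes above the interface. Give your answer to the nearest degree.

78°

Convert to the normal: θ₁ = 90° − 41.7° = 48.3°.
Snell's law: sin θ₂ = (V₂/V₁)·sin θ₁ = (767/2678)·sin 48.3° = 0.2138.
θ₂ = arcsin 0.2138 = 12.35° from the normal.
From the interface: 90° − 12.35° = 77.65°.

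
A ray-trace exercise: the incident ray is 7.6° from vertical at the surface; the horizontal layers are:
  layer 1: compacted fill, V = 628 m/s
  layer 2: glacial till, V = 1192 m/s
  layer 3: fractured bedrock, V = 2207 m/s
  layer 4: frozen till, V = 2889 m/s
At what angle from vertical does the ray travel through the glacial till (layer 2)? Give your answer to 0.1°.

14.5°

Ray parameter p = sin 7.6° / 628 = 2.1060e-04 s/m.
sin θ_2 = p·V_2 = 2.1060e-04 × 1192 = 0.2510.
θ_2 = arcsin 0.2510 = 14.54°.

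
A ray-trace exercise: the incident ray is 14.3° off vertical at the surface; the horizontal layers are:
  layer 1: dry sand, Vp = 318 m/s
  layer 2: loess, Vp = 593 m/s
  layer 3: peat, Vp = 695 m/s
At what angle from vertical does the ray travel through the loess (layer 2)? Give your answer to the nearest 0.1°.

Snell's law across each interface conserves sin θ / V, so sin θ_2 = V_2·sin θ₁/V₁.
sin θ_2 = 593 × sin 14.3° / 318 = 0.4606.
θ_2 = 27.43° from the vertical.

27.4°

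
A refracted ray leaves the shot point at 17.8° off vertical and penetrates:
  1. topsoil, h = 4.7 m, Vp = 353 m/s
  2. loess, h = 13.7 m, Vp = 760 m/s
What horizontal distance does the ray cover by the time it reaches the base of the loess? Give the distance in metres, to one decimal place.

13.5 m

Apply Snell's law at each interface; in layer i the horizontal offset is hᵢ·tan θᵢ.
Layer 1: θ = 17.80°; offset = 4.7·tan 17.80° = 1.509 m.
Layer 2: sin θ = 760·sin 17.8°/353 = 0.6582, θ = 41.16°; offset = 13.7·tan 41.16° = 11.976 m.
Summing the layer offsets gives 13.485 m.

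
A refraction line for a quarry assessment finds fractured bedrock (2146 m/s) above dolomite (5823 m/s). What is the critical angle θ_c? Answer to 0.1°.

21.6°

Critical incidence: sin θ_c = V₁/V₂ = 2146/5823 = 0.3685.
θ_c = arcsin 0.3685 = 21.63°.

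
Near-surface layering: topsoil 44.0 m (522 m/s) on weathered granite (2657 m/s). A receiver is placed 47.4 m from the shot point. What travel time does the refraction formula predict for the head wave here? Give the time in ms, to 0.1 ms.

t = x/V₂ + 2h·√(V₂²−V₁²)/(V₁V₂).
√(V₂²−V₁²) = √(2657²−522²) = 2605.2 m/s; delay term = 2·44.0·2605.2/(522·2657) = 0.16530 s.
t = 47.4/2657 + 0.16530 = 0.18314 s.

183.1 ms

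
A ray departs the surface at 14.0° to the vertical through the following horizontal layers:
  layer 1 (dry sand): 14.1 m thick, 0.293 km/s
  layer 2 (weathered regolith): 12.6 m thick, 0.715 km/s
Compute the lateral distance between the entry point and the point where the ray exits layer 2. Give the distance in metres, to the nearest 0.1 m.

Apply Snell's law at each interface; in layer i the horizontal offset is hᵢ·tan θᵢ.
Layer 1: θ = 14.00°; offset = 14.1·tan 14.00° = 3.516 m.
Layer 2: sin θ = 0.715·sin 14.0°/0.293 = 0.5904, θ = 36.18°; offset = 12.6·tan 36.18° = 9.216 m.
Σ offsets = 12.731 m.

12.7 m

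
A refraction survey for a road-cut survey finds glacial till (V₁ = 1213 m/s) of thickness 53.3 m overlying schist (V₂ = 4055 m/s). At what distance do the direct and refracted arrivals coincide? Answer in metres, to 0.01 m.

x_cross = 2h·√((V₂+V₁)/(V₂−V₁)).
(V₂+V₁)/(V₂−V₁) = (4055+1213)/(4055−1213) = 1.8536; √ = 1.3615.
x_cross = 2·53.3·1.3615 = 145.13 m.

145.13 m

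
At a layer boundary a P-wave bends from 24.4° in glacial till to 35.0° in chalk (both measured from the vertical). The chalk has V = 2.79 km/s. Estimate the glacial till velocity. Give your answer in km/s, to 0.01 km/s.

2.01 km/s

sin 24.4° = 0.4131; sin 35.0° = 0.5736.
V₁ = V₂·(sin θ₁/sin θ₂) = 2.79·(0.4131/0.5736) = 2.01 km/s.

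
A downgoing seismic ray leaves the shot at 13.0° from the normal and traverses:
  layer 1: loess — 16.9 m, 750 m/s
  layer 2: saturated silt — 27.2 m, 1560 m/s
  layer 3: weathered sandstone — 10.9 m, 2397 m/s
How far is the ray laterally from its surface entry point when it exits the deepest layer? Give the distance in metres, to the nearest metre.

30 m

p = sin θ₁/V₁ = sin 13.0°/750 = 2.9993e-04 s/m is conserved through the stack.
Layer 1: θ = 13.00°; offset = 16.9·tan 13.00° = 3.902 m.
Layer 2: sin θ = p·1560 = 0.4679 → θ = 27.90°; offset = 27.2·tan 27.90° = 14.400 m.
Layer 3: sin θ = p·2397 = 0.7189 → θ = 45.97°; offset = 10.9·tan 45.97° = 11.274 m.
Summing the layer offsets gives 29.576 m.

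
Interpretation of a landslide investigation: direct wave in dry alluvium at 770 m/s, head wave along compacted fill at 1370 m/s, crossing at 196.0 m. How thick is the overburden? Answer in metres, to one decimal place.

x_cross = 2h·√((V₂+V₁)/(V₂−V₁)) → h = x_cross / (2·√((V₂+V₁)/(V₂−V₁))).
√((V₂+V₁)/(V₂−V₁)) = √((1370+770)/(1370−770)) = 1.8886.
h = 196.0 / (2·1.8886) = 51.89 m.

51.9 m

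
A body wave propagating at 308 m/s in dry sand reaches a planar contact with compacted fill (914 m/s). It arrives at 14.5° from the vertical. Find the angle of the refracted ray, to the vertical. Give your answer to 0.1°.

Snell's law: sin θ₂ = (V₂/V₁)·sin θ₁ = (914/308)·sin 14.5° = 0.7430.
θ₂ = sin⁻¹(0.7430) = 47.99° (from vertical).

48.0°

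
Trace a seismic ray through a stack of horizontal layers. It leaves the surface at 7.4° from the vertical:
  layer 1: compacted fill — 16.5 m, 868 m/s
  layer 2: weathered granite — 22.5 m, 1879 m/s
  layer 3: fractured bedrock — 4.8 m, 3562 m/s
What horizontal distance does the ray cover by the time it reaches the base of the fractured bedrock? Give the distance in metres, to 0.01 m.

11.66 m

p = sin θ₁/V₁ = sin 7.4°/868 = 1.4838e-04 s/m is conserved through the stack.
Layer 1: θ = 7.40°; offset = 16.5·tan 7.40° = 2.1430 m.
Layer 2: sin θ = p·1879 = 0.2788 → θ = 16.19°; offset = 22.5·tan 16.19° = 6.5322 m.
Layer 3: sin θ = p·3562 = 0.5285 → θ = 31.91°; offset = 4.8·tan 31.91° = 2.9885 m.
Summing the layer offsets gives 11.6637 m.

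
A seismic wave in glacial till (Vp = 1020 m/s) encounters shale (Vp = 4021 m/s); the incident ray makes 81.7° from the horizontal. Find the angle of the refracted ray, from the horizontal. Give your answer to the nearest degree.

55°

Convert to the normal: θ₁ = 90° − 81.7° = 8.3°.
sin θ₁/V₁ = sin θ₂/V₂ ⇒ sin θ₂ = 4021·sin 8.3°/1020 = 4021·0.1444/1020 = 0.5691.
θ₂ = arcsin 0.5691 = 34.69° from the normal.
From the interface: 90° − 34.69° = 55.31°.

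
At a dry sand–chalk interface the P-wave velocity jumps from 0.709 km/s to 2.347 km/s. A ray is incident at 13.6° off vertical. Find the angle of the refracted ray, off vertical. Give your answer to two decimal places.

Snell's law: sin θ₂ = (V₂/V₁)·sin θ₁ = (2.347/0.709)·sin 13.6° = 0.7784.
θ₂ = sin⁻¹(0.7784) = 51.11° (from vertical).

51.11°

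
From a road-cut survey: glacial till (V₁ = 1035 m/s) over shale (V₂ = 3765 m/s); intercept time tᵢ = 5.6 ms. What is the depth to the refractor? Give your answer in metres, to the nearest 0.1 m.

3.0 m

θ_c = arcsin(1035/3765) = 15.96°; cos θ_c = 0.9615.
tᵢ = 2h cos θ_c/V₁ ⇒ h = tᵢ·V₁/(2 cos θ_c) = 0.0056·1035/(2·0.9615) = 3.01 m.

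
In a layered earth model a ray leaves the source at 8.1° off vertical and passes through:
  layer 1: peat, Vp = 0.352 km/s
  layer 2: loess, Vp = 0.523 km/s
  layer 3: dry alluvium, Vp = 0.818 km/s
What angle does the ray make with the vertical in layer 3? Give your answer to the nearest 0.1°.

19.1°

Snell's law across each interface conserves sin θ / V, so sin θ_3 = V_3·sin θ₁/V₁.
sin θ_3 = 0.818 × sin 8.1° / 0.352 = 0.3274.
θ_3 = 19.11° from the vertical.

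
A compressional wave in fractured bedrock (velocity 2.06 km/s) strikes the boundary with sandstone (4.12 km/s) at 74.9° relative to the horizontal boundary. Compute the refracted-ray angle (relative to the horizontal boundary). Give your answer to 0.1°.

Angle from the normal: 90° − 74.9° = 15.1°.
Snell's law: sin θ₂ = (V₂/V₁)·sin θ₁ = (4.12/2.06)·sin 15.1° = 0.5210.
θ₂ = arcsin 0.5210 = 31.40° from the normal.
From the interface: 90° − 31.40° = 58.60°.

58.6°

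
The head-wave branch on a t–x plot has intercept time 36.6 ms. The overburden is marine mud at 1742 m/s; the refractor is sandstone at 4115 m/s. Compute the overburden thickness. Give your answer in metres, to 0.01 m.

h = tᵢ·V₁·V₂ / (2·√(V₂²−V₁²)).
√(V₂²−V₁²) = √(4115² − 1742²) = 3728.1 m/s.
h = 0.0366 s × 1742 × 4115 / (2 × 3728.1) = 35.19 m.

35.19 m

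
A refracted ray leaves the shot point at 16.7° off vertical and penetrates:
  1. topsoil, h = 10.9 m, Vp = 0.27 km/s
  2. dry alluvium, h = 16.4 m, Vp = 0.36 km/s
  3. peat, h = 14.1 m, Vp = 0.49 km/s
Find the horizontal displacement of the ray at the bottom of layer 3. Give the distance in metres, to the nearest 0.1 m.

Apply Snell's law at each interface; in layer i the horizontal offset is hᵢ·tan θᵢ.
Layer 1: θ = 16.70°; offset = 10.9·tan 16.70° = 3.270 m.
Layer 2: sin θ = 0.36·sin 16.7°/0.27 = 0.3831, θ = 22.53°; offset = 16.4·tan 22.53° = 6.803 m.
Layer 3: sin θ = 0.49·sin 16.7°/0.27 = 0.5215, θ = 31.43°; offset = 14.1·tan 31.43° = 8.618 m.
Σ offsets = 18.691 m.

18.7 m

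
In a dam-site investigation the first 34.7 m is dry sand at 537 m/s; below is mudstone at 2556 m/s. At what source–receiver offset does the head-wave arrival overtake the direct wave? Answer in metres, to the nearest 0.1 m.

85.9 m

θ_c = arcsin(537/2556) = 12.13°, so cos θ_c = 0.9777 and tᵢ = 2h cos θ_c/V₁ = 0.1264 s.
At crossover x/V₁ = x/V₂ + tᵢ ⇒ x = tᵢ/(1/V₁ − 1/V₂) = 0.12635/(1.8622e-03 − 3.9124e-04) = 85.90 m.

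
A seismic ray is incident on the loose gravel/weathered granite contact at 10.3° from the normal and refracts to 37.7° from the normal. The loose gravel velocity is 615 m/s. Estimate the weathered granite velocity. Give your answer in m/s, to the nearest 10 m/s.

2100 m/s

sin 10.3° = 0.1788; sin 37.7° = 0.6115.
V₂ = V₁·(sin θ₂/sin θ₁) = 615·(0.6115/0.1788) = 2103.38 m/s.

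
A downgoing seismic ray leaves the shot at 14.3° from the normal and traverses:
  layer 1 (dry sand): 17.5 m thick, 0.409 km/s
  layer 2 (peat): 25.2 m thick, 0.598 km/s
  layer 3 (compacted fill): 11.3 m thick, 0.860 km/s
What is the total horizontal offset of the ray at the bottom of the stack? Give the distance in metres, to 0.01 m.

21.09 m

Apply Snell's law at each interface; in layer i the horizontal offset is hᵢ·tan θᵢ.
Layer 1: θ = 14.30°; offset = 17.5·tan 14.30° = 4.4607 m.
Layer 2: sin θ = 0.598·sin 14.3°/0.409 = 0.3611, θ = 21.17°; offset = 25.2·tan 21.17° = 9.7593 m.
Layer 3: sin θ = 0.860·sin 14.3°/0.409 = 0.5194, θ = 31.29°; offset = 11.3·tan 31.29° = 6.8677 m.
Summing the layer offsets gives 21.0877 m.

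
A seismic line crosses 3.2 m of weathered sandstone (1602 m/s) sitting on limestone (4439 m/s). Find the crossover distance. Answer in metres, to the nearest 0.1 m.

9.3 m

x_cross = 2h·√((V₂+V₁)/(V₂−V₁)).
(V₂+V₁)/(V₂−V₁) = (4439+1602)/(4439−1602) = 2.1294; √ = 1.4592.
x_cross = 2·3.2·1.4592 = 9.34 m.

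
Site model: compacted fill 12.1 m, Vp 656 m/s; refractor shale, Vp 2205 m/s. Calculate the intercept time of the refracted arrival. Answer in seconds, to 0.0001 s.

0.0352 s

θ_c = arcsin(V₁/V₂) = arcsin(656/2205) = 17.31°; cos θ_c = 0.9547.
tᵢ = 2h·cos θ_c / V₁ = 2·12.1·0.9547 / 656 = 0.03522 s.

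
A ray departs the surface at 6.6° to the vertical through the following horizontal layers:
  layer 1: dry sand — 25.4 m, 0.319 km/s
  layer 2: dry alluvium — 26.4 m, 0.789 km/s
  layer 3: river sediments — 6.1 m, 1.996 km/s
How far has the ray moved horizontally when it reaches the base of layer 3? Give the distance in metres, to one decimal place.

Apply Snell's law at each interface; in layer i the horizontal offset is hᵢ·tan θᵢ.
Layer 1: θ = 6.60°; offset = 25.4·tan 6.60° = 2.939 m.
Layer 2: sin θ = 0.789·sin 6.6°/0.319 = 0.2843, θ = 16.52°; offset = 26.4·tan 16.52° = 7.828 m.
Layer 3: sin θ = 1.996·sin 6.6°/0.319 = 0.7192, θ = 45.99°; offset = 6.1·tan 45.99° = 6.314 m.
Total horizontal offset = 17.080 m.

17.1 m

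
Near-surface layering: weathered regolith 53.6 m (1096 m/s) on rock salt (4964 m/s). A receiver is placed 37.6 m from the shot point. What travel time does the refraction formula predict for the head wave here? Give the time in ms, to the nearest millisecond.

103 ms

θ_c = arcsin(V₁/V₂) = arcsin(1096/4964) = 12.76°, cos θ_c = 0.9753.
Intercept time tᵢ = 2h cos θ_c / V₁ = 2·53.6·0.9753/1096 = 0.09540 s.
t = x/V₂ + tᵢ = 37.6/4964 + 0.09540 = 0.10297 s.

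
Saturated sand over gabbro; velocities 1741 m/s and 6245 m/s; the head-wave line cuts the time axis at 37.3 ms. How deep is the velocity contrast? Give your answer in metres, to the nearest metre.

34 m

h = tᵢ·V₁·V₂ / (2·√(V₂²−V₁²)).
√(V₂²−V₁²) = √(6245² − 1741²) = 5997.4 m/s.
h = 0.0373 s × 1741 × 6245 / (2 × 5997.4) = 33.81 m.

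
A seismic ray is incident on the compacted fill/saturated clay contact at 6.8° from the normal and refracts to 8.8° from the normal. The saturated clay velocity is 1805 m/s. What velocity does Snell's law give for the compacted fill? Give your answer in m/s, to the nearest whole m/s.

1397 m/s

Snell's law: sin 6.8°/V₁ = sin 8.8°/V₂.
V₁ = V₂·sin 6.8°/sin 8.8° = 1805 × 0.7740 = 1396.99 m/s.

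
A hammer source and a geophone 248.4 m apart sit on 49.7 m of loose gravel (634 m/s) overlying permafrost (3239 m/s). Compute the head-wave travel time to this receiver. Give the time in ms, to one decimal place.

230.4 ms

t = x/V₂ + 2h·√(V₂²−V₁²)/(V₁V₂).
√(V₂²−V₁²) = √(3239²−634²) = 3176.3 m/s; delay term = 2·49.7·3176.3/(634·3239) = 0.15375 s.
t = 248.4/3239 + 0.15375 = 0.23044 s.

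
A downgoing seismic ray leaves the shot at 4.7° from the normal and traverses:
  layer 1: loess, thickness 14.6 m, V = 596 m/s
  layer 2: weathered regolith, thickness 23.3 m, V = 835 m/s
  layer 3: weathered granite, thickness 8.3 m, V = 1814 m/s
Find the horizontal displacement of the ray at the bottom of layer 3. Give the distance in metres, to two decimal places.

6.03 m

p = sin θ₁/V₁ = sin 4.7°/596 = 1.3748e-04 s/m is conserved through the stack.
Layer 1: θ = 4.70°; offset = 14.6·tan 4.70° = 1.2003 m.
Layer 2: sin θ = p·835 = 0.1148 → θ = 6.59°; offset = 23.3·tan 6.59° = 2.6926 m.
Layer 3: sin θ = p·1814 = 0.2494 → θ = 14.44°; offset = 8.3·tan 14.44° = 2.1375 m.
Summing the layer offsets gives 6.0304 m.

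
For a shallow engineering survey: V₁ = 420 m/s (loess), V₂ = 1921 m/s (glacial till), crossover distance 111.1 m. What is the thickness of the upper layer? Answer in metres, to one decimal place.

44.5 m

x_cross = 2h·√((V₂+V₁)/(V₂−V₁)) → h = x_cross / (2·√((V₂+V₁)/(V₂−V₁))).
√((V₂+V₁)/(V₂−V₁)) = √((1921+420)/(1921−420)) = 1.2489.
h = 111.1 / (2·1.2489) = 44.48 m.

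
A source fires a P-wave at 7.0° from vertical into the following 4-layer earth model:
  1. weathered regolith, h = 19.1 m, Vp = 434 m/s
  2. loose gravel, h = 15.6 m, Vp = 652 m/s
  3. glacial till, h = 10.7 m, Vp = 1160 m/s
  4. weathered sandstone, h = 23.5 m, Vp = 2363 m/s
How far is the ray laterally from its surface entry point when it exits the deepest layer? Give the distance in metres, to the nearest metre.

30 m

p = sin θ₁/V₁ = sin 7.0°/434 = 2.8080e-04 s/m is conserved through the stack.
Layer 1: θ = 7.00°; offset = 19.1·tan 7.00° = 2.345 m.
Layer 2: sin θ = p·652 = 0.1831 → θ = 10.55°; offset = 15.6·tan 10.55° = 2.905 m.
Layer 3: sin θ = p·1160 = 0.3257 → θ = 19.01°; offset = 10.7·tan 19.01° = 3.686 m.
Layer 4: sin θ = p·2363 = 0.6635 → θ = 41.57°; offset = 23.5·tan 41.57° = 20.843 m.
Summing the layer offsets gives 29.780 m.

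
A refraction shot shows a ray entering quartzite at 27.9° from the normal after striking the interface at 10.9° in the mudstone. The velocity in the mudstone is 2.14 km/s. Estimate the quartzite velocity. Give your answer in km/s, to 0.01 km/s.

Snell's law: sin 10.9°/V₁ = sin 27.9°/V₂.
V₂ = V₁·sin 27.9°/sin 10.9° = 2.14 × 2.4746 = 5.30 km/s.

5.30 km/s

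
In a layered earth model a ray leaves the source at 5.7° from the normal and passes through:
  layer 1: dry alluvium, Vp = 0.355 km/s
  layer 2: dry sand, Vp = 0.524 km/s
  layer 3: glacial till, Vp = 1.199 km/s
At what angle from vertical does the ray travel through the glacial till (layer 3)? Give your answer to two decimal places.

Ray parameter p = sin 5.7° / 0.355 = 2.7977e-01 s/km.
sin θ_3 = p·V_3 = 2.7977e-01 × 1.199 = 0.3354.
θ_3 = 19.60° from the vertical.

19.60°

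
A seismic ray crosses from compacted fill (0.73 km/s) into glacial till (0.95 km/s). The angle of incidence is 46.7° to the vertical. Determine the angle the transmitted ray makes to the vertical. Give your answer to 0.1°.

sin θ₁/V₁ = sin θ₂/V₂ ⇒ sin θ₂ = 0.95·sin 46.7°/0.73 = 0.95·0.7278/0.73 = 0.9471.
θ₂ = sin⁻¹(0.9471) = 71.28° (from vertical).

71.3°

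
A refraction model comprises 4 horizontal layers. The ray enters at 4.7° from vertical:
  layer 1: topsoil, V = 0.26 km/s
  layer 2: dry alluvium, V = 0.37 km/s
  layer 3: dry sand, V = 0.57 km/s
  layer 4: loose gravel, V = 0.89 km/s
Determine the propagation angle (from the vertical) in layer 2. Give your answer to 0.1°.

Snell's law across each interface conserves sin θ / V, so sin θ_2 = V_2·sin θ₁/V₁.
sin θ_2 = 0.37 × sin 4.7° / 0.26 = 0.1166.
θ_2 = 6.70° from the vertical.

6.7°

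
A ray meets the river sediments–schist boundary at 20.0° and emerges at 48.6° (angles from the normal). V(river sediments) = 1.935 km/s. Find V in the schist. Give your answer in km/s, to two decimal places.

sin 20.0° = 0.3420; sin 48.6° = 0.7501.
V₂ = V₁·(sin θ₂/sin θ₁) = 1.935·(0.7501/0.3420) = 4.24 km/s.

4.24 km/s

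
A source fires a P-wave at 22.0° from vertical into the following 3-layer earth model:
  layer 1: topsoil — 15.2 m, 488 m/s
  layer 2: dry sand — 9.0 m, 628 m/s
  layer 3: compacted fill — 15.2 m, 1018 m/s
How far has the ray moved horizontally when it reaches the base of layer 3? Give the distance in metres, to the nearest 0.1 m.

Apply Snell's law at each interface; in layer i the horizontal offset is hᵢ·tan θᵢ.
Layer 1: θ = 22.00°; offset = 15.2·tan 22.00° = 6.141 m.
Layer 2: sin θ = 628·sin 22.0°/488 = 0.4821, θ = 28.82°; offset = 9.0·tan 28.82° = 4.952 m.
Layer 3: sin θ = 1018·sin 22.0°/488 = 0.7815, θ = 51.39°; offset = 15.2·tan 51.39° = 19.037 m.
Total horizontal offset = 30.130 m.

30.1 m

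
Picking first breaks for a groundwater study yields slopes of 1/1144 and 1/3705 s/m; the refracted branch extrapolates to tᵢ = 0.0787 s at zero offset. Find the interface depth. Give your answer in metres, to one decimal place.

θ_c = arcsin(1144/3705) = 17.99°; cos θ_c = 0.9511.
tᵢ = 2h cos θ_c/V₁ ⇒ h = tᵢ·V₁/(2 cos θ_c) = 0.0787·1144/(2·0.9511) = 47.33 m.

47.3 m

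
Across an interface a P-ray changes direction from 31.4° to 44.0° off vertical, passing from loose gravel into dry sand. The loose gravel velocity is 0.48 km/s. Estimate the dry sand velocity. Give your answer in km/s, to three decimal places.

sin 31.4° = 0.5210; sin 44.0° = 0.6947.
V₂ = V₁·(sin θ₂/sin θ₁) = 0.48·(0.6947/0.5210) = 0.640 km/s.

0.640 km/s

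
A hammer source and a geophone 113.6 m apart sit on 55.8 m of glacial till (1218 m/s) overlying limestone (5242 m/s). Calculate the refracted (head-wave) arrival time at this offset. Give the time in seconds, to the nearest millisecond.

θ_c = arcsin(V₁/V₂) = arcsin(1218/5242) = 13.44°, cos θ_c = 0.9726.
Intercept time tᵢ = 2h cos θ_c / V₁ = 2·55.8·0.9726/1218 = 0.08912 s.
t = x/V₂ + tᵢ = 113.6/5242 + 0.08912 = 0.11079 s.

0.111 s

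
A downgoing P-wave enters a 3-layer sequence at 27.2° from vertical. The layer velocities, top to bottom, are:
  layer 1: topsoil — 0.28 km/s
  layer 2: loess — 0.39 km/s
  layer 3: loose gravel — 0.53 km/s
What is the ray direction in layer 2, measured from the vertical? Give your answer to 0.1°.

39.5°

Ray parameter p = sin 27.2° / 0.28 = 1.6325e+00 s/km.
sin θ_2 = p·V_2 = 1.6325e+00 × 0.39 = 0.6367.
θ_2 = arcsin 0.6367 = 39.54°.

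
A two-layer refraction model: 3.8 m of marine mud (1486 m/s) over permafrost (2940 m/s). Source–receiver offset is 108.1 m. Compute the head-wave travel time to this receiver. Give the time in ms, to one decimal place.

41.2 ms

θ_c = arcsin(V₁/V₂) = arcsin(1486/2940) = 30.36°, cos θ_c = 0.8629.
Intercept time tᵢ = 2h cos θ_c / V₁ = 2·3.8·0.8629/1486 = 0.00441 s.
t = x/V₂ + tᵢ = 108.1/2940 + 0.00441 = 0.04118 s.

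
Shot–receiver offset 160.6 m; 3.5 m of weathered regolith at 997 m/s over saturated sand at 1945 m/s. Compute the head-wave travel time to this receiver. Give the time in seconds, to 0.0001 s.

θ_c = arcsin(V₁/V₂) = arcsin(997/1945) = 30.84°, cos θ_c = 0.8586.
Intercept time tᵢ = 2h cos θ_c / V₁ = 2·3.5·0.8586/997 = 0.00603 s.
t = x/V₂ + tᵢ = 160.6/1945 + 0.00603 = 0.08860 s.

0.0886 s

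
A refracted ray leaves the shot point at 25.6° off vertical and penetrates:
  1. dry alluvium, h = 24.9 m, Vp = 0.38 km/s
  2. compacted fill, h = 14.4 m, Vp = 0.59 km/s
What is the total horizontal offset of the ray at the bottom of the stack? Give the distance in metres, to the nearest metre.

25 m

Ray parameter p = sin 25.6° / 0.38 km/s = 1.1371e+00 s/km.
Layer 1: θ = 25.60°; offset = 24.9·tan 25.60° = 11.930 m.
Layer 2: sin θ = p·0.59 = 0.6709 → θ = 42.13°; offset = 14.4·tan 42.13° = 13.027 m.
Σ offsets = 24.957 m.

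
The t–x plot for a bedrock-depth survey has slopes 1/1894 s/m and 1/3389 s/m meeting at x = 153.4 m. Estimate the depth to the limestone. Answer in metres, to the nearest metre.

h = (x_cross/2)·√((V₂−V₁)/(V₂+V₁)).
(V₂−V₁)/(V₂+V₁) = (3389−1894)/(3389+1894) = 0.2830; √ = 0.5320.
h = (153.4/2)·0.5320 = 40.80 m.

41 m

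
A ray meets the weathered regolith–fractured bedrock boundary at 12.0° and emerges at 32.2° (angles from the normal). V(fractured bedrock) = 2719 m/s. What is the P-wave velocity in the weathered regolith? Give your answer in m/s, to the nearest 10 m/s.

Snell's law: sin 12.0°/V₁ = sin 32.2°/V₂.
V₁ = V₂·sin 12.0°/sin 32.2° = 2719 × 0.3902 = 1060.87 m/s.

1060 m/s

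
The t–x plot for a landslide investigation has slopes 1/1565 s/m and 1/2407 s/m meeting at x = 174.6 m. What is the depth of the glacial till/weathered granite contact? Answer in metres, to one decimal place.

x_cross = 2h·√((V₂+V₁)/(V₂−V₁)) → h = x_cross / (2·√((V₂+V₁)/(V₂−V₁))).
√((V₂+V₁)/(V₂−V₁)) = √((2407+1565)/(2407−1565)) = 2.1719.
h = 174.6 / (2·2.1719) = 40.19 m.

40.2 m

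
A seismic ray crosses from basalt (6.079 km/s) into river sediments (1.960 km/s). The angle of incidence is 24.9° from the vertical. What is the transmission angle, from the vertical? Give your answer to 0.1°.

Snell's law: sin θ₂ = (V₂/V₁)·sin θ₁ = (1.960/6.079)·sin 24.9° = 0.1358.
θ₂ = sin⁻¹(0.1358) = 7.80° (from vertical).

7.8°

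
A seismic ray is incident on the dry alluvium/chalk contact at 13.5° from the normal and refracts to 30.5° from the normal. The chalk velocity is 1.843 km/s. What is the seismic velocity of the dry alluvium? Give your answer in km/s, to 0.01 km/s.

sin 13.5° = 0.2334; sin 30.5° = 0.5075.
V₁ = V₂·(sin θ₁/sin θ₂) = 1.843·(0.2334/0.5075) = 0.85 km/s.

0.85 km/s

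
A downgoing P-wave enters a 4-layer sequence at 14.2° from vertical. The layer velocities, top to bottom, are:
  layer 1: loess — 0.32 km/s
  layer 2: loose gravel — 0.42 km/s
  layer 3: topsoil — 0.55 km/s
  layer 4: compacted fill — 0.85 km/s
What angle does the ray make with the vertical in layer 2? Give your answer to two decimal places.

Snell's law across each interface conserves sin θ / V, so sin θ_2 = V_2·sin θ₁/V₁.
sin θ_2 = 0.42 × sin 14.2° / 0.32 = 0.3220.
θ_2 = 18.78° from the vertical.

18.78°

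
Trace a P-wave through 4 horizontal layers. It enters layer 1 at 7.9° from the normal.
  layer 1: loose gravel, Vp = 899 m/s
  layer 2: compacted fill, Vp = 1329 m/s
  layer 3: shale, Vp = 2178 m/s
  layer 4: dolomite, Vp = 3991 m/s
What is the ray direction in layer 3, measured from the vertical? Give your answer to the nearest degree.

Snell's law across each interface conserves sin θ / V, so sin θ_3 = V_3·sin θ₁/V₁.
sin θ_3 = 2178 × sin 7.9° / 899 = 0.3330.
θ_3 = arcsin 0.3330 = 19.45°.

19°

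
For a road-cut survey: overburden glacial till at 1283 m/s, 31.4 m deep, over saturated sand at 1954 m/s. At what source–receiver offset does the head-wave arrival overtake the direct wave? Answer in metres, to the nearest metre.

138 m

x_cross = 2h·√((V₂+V₁)/(V₂−V₁)).
(V₂+V₁)/(V₂−V₁) = (1954+1283)/(1954−1283) = 4.8241; √ = 2.1964.
x_cross = 2·31.4·2.1964 = 137.93 m.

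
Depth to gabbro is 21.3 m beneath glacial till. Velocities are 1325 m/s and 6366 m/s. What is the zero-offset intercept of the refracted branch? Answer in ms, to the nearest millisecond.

31 ms

tᵢ = 2h·√(V₂²−V₁²)/(V₁V₂).
√(V₂²−V₁²) = √(6366²−1325²) = 6226.6 m/s.
tᵢ = 2·21.3·6226.6/(1325·6366) = 0.03145 s.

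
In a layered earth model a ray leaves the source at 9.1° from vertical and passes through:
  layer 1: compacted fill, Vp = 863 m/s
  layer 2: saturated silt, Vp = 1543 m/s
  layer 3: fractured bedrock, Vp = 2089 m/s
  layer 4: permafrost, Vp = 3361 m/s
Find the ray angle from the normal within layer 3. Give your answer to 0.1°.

22.5°

Ray parameter p = sin 9.1° / 863 = 1.8327e-04 s/m.
sin θ_3 = p·V_3 = 1.8327e-04 × 2089 = 0.3828.
θ_3 = arcsin 0.3828 = 22.51°.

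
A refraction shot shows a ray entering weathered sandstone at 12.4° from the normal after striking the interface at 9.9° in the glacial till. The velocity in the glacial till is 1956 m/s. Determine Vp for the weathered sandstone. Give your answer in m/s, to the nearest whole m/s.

Snell's law: sin 9.9°/V₁ = sin 12.4°/V₂.
V₂ = V₁·sin 12.4°/sin 9.9° = 1956 × 1.2490 = 2443.00 m/s.

2443 m/s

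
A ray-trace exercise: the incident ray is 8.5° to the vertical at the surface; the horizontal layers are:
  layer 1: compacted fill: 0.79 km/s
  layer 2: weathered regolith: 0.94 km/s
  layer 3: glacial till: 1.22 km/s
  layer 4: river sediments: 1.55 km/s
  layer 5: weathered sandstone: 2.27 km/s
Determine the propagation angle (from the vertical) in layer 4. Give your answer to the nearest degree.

17°

Snell's law across each interface conserves sin θ / V, so sin θ_4 = V_4·sin θ₁/V₁.
sin θ_4 = 1.55 × sin 8.5° / 0.79 = 0.2900.
θ_4 = arcsin 0.2900 = 16.86°.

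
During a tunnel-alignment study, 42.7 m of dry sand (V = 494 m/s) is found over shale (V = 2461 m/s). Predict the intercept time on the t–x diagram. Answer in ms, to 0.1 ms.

169.4 ms

θ_c = arcsin(V₁/V₂) = arcsin(494/2461) = 11.58°; cos θ_c = 0.9796.
tᵢ = 2h·cos θ_c / V₁ = 2·42.7·0.9796 / 494 = 0.16936 s.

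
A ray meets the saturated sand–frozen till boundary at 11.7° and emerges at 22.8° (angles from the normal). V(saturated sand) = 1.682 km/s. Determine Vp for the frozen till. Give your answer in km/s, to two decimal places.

sin 11.7° = 0.2028; sin 22.8° = 0.3875.
V₂ = V₁·(sin θ₂/sin θ₁) = 1.682·(0.3875/0.2028) = 3.21 km/s.

3.21 km/s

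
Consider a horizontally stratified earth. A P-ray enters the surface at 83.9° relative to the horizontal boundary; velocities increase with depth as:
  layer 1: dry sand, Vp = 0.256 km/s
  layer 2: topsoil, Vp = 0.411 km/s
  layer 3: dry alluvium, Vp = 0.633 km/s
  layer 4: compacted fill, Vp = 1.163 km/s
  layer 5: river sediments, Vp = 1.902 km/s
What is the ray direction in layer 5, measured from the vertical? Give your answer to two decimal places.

From the normal: θ₁ = 90° − 83.9° = 6.1°.
Snell's law across each interface conserves sin θ / V, so sin θ_5 = V_5·sin θ₁/V₁.
sin θ_5 = 1.902 × sin 6.1° / 0.256 = 0.7895.
θ_5 = arcsin 0.7895 = 52.14°.

52.14°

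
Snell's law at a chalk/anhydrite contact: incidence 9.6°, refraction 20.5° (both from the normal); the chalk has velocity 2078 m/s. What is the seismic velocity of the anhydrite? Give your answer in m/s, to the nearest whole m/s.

4364 m/s

sin 9.6° = 0.1668; sin 20.5° = 0.3502.
V₂ = V₁·(sin θ₂/sin θ₁) = 2078·(0.3502/0.1668) = 4363.71 m/s.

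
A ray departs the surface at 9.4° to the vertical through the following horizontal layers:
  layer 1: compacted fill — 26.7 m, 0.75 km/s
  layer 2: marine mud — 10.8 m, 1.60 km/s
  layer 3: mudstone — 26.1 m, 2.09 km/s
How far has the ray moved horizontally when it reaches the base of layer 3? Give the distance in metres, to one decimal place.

Apply Snell's law at each interface; in layer i the horizontal offset is hᵢ·tan θᵢ.
Layer 1: θ = 9.40°; offset = 26.7·tan 9.40° = 4.420 m.
Layer 2: sin θ = 1.60·sin 9.4°/0.75 = 0.3484, θ = 20.39°; offset = 10.8·tan 20.39° = 4.015 m.
Layer 3: sin θ = 2.09·sin 9.4°/0.75 = 0.4551, θ = 27.07°; offset = 26.1·tan 27.07° = 13.341 m.
Σ offsets = 21.776 m.

21.8 m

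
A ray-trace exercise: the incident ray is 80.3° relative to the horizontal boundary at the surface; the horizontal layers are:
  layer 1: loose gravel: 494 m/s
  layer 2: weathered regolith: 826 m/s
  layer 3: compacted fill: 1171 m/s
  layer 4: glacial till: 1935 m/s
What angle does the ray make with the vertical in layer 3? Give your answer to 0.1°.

From the normal: θ₁ = 90° − 80.3° = 9.7°.
Ray parameter p = sin 9.7° / 494 = 3.4107e-04 s/m.
sin θ_3 = p·V_3 = 3.4107e-04 × 1171 = 0.3994.
θ_3 = arcsin 0.3994 = 23.54°.

23.5°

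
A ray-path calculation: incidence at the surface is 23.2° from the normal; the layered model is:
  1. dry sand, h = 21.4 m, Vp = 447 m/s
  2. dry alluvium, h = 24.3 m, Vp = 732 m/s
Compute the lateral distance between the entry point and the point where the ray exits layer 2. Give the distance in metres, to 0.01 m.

Apply Snell's law at each interface; in layer i the horizontal offset is hᵢ·tan θᵢ.
Layer 1: θ = 23.20°; offset = 21.4·tan 23.20° = 9.1721 m.
Layer 2: sin θ = 732·sin 23.2°/447 = 0.6451, θ = 40.17°; offset = 24.3·tan 40.17° = 20.5163 m.
Σ offsets = 29.6884 m.

29.69 m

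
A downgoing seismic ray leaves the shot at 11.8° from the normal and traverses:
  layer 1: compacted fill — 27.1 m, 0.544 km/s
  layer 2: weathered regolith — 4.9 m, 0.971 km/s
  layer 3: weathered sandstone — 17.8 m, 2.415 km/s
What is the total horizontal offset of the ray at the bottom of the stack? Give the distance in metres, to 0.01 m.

46.12 m

Ray parameter p = sin 11.8° / 0.544 km/s = 3.7591e-01 s/km.
Layer 1: θ = 11.80°; offset = 27.1·tan 11.80° = 5.6615 m.
Layer 2: sin θ = p·0.971 = 0.3650 → θ = 21.41°; offset = 4.9·tan 21.41° = 1.9211 m.
Layer 3: sin θ = p·2.415 = 0.9078 → θ = 65.21°; offset = 17.8·tan 65.21° = 38.5347 m.
Σ offsets = 46.1173 m.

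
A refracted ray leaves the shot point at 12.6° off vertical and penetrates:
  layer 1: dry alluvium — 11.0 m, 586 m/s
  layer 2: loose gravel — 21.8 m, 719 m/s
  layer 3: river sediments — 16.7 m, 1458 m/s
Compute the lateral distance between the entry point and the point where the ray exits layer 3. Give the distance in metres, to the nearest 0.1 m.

Apply Snell's law at each interface; in layer i the horizontal offset is hᵢ·tan θᵢ.
Layer 1: θ = 12.60°; offset = 11.0·tan 12.60° = 2.459 m.
Layer 2: sin θ = 719·sin 12.6°/586 = 0.2677, θ = 15.52°; offset = 21.8·tan 15.52° = 6.056 m.
Layer 3: sin θ = 1458·sin 12.6°/586 = 0.5428, θ = 32.87°; offset = 16.7·tan 32.87° = 10.792 m.
Total horizontal offset = 19.306 m.

19.3 m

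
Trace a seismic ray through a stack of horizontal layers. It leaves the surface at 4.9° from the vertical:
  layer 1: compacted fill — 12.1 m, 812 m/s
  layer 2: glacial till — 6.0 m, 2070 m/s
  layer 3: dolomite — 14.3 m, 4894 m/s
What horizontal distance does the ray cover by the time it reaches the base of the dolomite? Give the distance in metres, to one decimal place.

11.0 m

p = sin θ₁/V₁ = sin 4.9°/812 = 1.0519e-04 s/m is conserved through the stack.
Layer 1: θ = 4.90°; offset = 12.1·tan 4.90° = 1.037 m.
Layer 2: sin θ = p·2070 = 0.2178 → θ = 12.58°; offset = 6.0·tan 12.58° = 1.339 m.
Layer 3: sin θ = p·4894 = 0.5148 → θ = 30.99°; offset = 14.3·tan 30.99° = 8.587 m.
Total horizontal offset = 10.963 m.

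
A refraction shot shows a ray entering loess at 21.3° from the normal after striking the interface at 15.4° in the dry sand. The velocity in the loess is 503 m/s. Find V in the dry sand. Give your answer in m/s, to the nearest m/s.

368 m/s

sin 15.4° = 0.2656; sin 21.3° = 0.3633.
V₁ = V₂·(sin θ₁/sin θ₂) = 503·(0.2656/0.3633) = 367.72 m/s.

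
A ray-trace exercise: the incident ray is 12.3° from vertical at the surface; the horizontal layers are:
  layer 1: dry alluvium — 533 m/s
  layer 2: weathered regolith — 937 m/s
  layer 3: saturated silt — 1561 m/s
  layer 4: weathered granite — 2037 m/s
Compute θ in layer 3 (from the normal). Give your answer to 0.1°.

38.6°

Ray parameter p = sin 12.3° / 533 = 3.9968e-04 s/m.
sin θ_3 = p·V_3 = 3.9968e-04 × 1561 = 0.6239.
θ_3 = arcsin 0.6239 = 38.60°.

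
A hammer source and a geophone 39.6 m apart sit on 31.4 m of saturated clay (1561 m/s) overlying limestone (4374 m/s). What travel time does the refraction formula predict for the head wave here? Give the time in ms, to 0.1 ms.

θ_c = arcsin(V₁/V₂) = arcsin(1561/4374) = 20.91°, cos θ_c = 0.9341.
Intercept time tᵢ = 2h cos θ_c / V₁ = 2·31.4·0.9341/1561 = 0.03758 s.
t = x/V₂ + tᵢ = 39.6/4374 + 0.03758 = 0.04663 s.

46.6 ms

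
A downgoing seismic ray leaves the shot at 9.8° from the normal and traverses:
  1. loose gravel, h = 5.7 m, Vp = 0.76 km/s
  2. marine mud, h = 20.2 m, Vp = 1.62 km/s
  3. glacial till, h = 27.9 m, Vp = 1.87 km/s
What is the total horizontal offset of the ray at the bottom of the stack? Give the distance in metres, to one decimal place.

21.7 m

Apply Snell's law at each interface; in layer i the horizontal offset is hᵢ·tan θᵢ.
Layer 1: θ = 9.80°; offset = 5.7·tan 9.80° = 0.985 m.
Layer 2: sin θ = 1.62·sin 9.8°/0.76 = 0.3628, θ = 21.27°; offset = 20.2·tan 21.27° = 7.865 m.
Layer 3: sin θ = 1.87·sin 9.8°/0.76 = 0.4188, θ = 24.76°; offset = 27.9·tan 24.76° = 12.867 m.
Total horizontal offset = 21.717 m.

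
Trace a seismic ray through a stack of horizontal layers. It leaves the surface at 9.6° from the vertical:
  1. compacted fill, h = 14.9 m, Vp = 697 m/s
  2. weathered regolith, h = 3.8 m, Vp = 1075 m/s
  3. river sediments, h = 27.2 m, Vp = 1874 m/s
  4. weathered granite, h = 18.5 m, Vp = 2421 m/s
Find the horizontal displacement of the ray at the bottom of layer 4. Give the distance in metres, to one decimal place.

Ray parameter p = sin 9.6° / 697 m/s = 2.3927e-04 s/m.
Layer 1: θ = 9.60°; offset = 14.9·tan 9.60° = 2.520 m.
Layer 2: sin θ = p·1075 = 0.2572 → θ = 14.90°; offset = 3.8·tan 14.90° = 1.011 m.
Layer 3: sin θ = p·1874 = 0.4484 → θ = 26.64°; offset = 27.2·tan 26.64° = 13.645 m.
Layer 4: sin θ = p·2421 = 0.5793 → θ = 35.40°; offset = 18.5·tan 35.40° = 13.147 m.
Total horizontal offset = 30.323 m.

30.3 m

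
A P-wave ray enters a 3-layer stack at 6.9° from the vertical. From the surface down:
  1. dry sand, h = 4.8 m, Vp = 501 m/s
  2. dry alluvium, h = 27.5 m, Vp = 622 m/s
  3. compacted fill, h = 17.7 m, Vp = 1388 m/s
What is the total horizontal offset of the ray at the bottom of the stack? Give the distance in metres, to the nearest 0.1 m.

Ray parameter p = sin 6.9° / 501 m/s = 2.3979e-04 s/m.
Layer 1: θ = 6.90°; offset = 4.8·tan 6.90° = 0.581 m.
Layer 2: sin θ = p·622 = 0.1492 → θ = 8.58°; offset = 27.5·tan 8.58° = 4.148 m.
Layer 3: sin θ = p·1388 = 0.3328 → θ = 19.44°; offset = 17.7·tan 19.44° = 6.247 m.
Total horizontal offset = 10.976 m.

11.0 m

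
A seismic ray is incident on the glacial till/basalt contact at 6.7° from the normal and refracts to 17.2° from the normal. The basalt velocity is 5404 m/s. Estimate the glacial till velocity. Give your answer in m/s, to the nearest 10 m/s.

2130 m/s

Snell's law: sin 6.7°/V₁ = sin 17.2°/V₂.
V₁ = V₂·sin 6.7°/sin 17.2° = 5404 × 0.3945 = 2132.13 m/s.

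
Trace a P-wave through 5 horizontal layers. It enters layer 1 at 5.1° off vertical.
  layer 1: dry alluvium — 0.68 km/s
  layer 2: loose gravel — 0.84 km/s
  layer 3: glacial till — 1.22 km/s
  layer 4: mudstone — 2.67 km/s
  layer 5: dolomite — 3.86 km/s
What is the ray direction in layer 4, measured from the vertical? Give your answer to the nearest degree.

20°

Ray parameter p = sin 5.1° / 0.68 = 1.3073e-01 s/km.
sin θ_4 = p·V_4 = 1.3073e-01 × 2.67 = 0.3490.
θ_4 = arcsin 0.3490 = 20.43°.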